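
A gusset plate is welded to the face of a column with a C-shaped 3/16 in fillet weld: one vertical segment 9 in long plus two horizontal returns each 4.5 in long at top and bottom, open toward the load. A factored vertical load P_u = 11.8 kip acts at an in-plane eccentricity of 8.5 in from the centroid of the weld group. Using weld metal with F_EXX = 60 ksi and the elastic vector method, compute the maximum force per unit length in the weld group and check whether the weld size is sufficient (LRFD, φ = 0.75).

f_max ≈ 2.46 kip/in; adequate

Total weld length L_w = 18 in. Treat welds as unit-width lines.
Centroid: x̄ = 2×4.5×2.25 / 18 = 1.125 in from the vertical weld.
Polar moment about centroid: J = I_x + I_y = [9³/12 + 2×4.5×4.5²] + [9×1.125² + 2(4.5³/12 + 4.5×1.125²)] = 281 in³.
Direct shear f_v = P/L_w = 11.8 / 18 = 0.6556 kip/in (vertical).
Torsion M = P·e = 11.8 × 8.5 = 100.3 kip·in.
Critical point at (x, y) = (3.375, 4.5) from centroid. f_tx = M·y/J = 1.606 kip/in; f_ty = M·x/J = 1.205 kip/in.
Resultant f_max = √[f_tx² + (f_v + f_ty)²] = √[1.606² + (0.6556 + 1.205)²] = 2.458 kip/in.
Capacity per unit length: φr_n = 0.75 × 0.6 × 60 × (0.707 × 0.1875) = 3.579 kip/in.
2.458 ≤ 3.579 → adequate.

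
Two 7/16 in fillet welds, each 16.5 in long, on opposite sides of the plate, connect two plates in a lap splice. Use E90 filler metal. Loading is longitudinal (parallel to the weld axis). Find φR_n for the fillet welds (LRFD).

E90XX → F_EXX = 90 ksi.
Effective throat t_e = 0.707 × 0.4375 = 0.3093 in.
Total length L = 33 in; A_we = 0.3093 × 33 = 10.21 in².
F_nw = 0.6 F_EXX = 0.6 × 90 = 54 ksi.
φR_n = 0.75 × 54 × 10.21 = 413.4 kip.

φR_n ≈ 413 kip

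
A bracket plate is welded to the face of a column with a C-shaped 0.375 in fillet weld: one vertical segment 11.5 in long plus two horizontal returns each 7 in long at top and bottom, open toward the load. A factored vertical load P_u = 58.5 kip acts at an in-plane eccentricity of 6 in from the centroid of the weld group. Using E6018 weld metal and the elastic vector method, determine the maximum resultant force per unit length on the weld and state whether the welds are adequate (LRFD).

E60XX → F_EXX = 60 ksi.
Total weld length L_w = 25.5 in. Treat welds as unit-width lines.
Centroid: x̄ = 2×7×3.5 / 25.5 = 1.922 in from the vertical weld.
Polar moment about centroid: J = I_x + I_y = [11.5³/12 + 2×7×5.75²] + [11.5×1.922² + 2(7³/12 + 7×1.578²)] = 724.1 in³.
Direct shear f_v = P/L_w = 58.5 / 25.5 = 2.294 kip/in (vertical).
Torsion M = P·e = 58.5 × 6 = 351 kip·in.
Critical point at (x, y) = (5.078, 5.75) from centroid. f_tx = M·y/J = 2.787 kip/in; f_ty = M·x/J = 2.462 kip/in.
Resultant f_max = √[f_tx² + (f_v + f_ty)²] = √[2.787² + (2.294 + 2.462)²] = 5.512 kip/in.
Capacity per unit length: φr_n = 0.75 × 0.6 × 60 × (0.707 × 0.375) = 7.158 kip/in.
5.512 ≤ 7.158 → adequate.

f_max ≈ 5.51 kip/in; adequate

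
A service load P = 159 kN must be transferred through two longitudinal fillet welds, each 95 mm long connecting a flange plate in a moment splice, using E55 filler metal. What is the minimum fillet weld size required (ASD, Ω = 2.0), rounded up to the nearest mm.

E55XX → F_EXX = 550 MPa.
Total weld length L = 190 mm.
Required throat t_e = P × Ω / (0.6 F_EXX × L) = 159 × 2.0 / (0.6 × 550 × 190 × 10⁻³) = 5.072 mm.
Required leg w = t_e / 0.707 = 7.174 mm → use 8 mm.

w = 8 mm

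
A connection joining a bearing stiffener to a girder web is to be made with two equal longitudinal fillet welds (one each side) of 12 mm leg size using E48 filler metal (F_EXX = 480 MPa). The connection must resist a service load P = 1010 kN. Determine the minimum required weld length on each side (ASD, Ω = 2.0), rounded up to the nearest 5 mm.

Throat t_e = 0.707 × 12 = 8.484 mm.
r_n/Ω = (0.6 × 480 × 8.484) / 2.0 = 1222 N/mm = 1.222 kN/mm.
L_req = P / (r_n/Ω) = 1010 / 1.222 = 826.7 mm total.
Per side: 826.7 / 2 = 413.4 mm.
Round up → use L = 415 mm on each side.

L = 415 mm on each side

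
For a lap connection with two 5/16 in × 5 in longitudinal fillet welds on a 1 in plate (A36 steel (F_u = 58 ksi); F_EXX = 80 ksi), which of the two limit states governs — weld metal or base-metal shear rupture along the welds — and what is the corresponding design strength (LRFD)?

t_e = 0.707 × 0.3125 = 0.2209 in; L = 10 in.
Weld metal: φR_n = 0.75 × 0.6 × 80 × 0.2209 × 10 = 79.54 kip.
Base metal (shear rupture): φR_n = 0.75 × 0.6 × 58 × 1 × 10 = 261 kip.
Governing: weld metal.

φR_n ≈ 79.5 kip (weld metal governs)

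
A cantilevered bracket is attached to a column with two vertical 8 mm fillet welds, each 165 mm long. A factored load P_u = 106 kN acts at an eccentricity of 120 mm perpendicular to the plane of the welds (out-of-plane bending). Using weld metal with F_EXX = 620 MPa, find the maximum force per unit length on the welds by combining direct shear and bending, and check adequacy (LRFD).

f_max ≈ 1440 N/mm; adequate

L_w = 2 × 165 = 330 mm; section modulus (unit throat) S = 2 × L²/6 = 9075 mm².
Direct shear f_v = P/L_w = 106×10³/330 = 321.2 N/mm.
Moment M = P × e = 106×10³ × 120 = 12720000 N·mm; bending f_b = M/S = 1402 N/mm.
f_max = √(f_v² + f_b²) = √(321.2² + 1402²) = 1438 N/mm.
φr_n = 0.75 × 0.6 × 620 × (0.707 × 8) = 1578 N/mm → adequate.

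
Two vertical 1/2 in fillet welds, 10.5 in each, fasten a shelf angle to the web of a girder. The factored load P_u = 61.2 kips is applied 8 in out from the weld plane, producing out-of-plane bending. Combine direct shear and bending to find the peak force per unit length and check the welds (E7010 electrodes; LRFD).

f_max ≈ 13.6 kip/in; NOT adequate

E70XX → F_EXX = 70 ksi.
L_w = 2 × 10.5 = 21 in; section modulus (unit throat) S = 2 × L²/6 = 36.75 in².
Direct shear f_v = P/L_w = 61.2/21 = 2.914 kip/in.
Moment M = P × e = 61.2 × 8 = 489.6 kip·in; bending f_b = M/S = 13.32 kip/in.
f_max = √(f_v² + f_b²) = √(2.914² + 13.32²) = 13.64 kip/in.
φr_n = 0.75 × 0.6 × 70 × (0.707 × 0.5) = 11.14 kip/in → NOT adequate.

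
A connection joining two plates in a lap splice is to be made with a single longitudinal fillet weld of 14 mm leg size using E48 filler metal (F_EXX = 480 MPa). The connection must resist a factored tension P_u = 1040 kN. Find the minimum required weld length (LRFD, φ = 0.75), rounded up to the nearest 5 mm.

Throat t_e = 0.707 × 14 = 9.898 mm.
φr_n = 0.75 × 0.6 × 480 × 9.898 × 10⁻³ = 2.138 kN/mm.
L_req = P_u / φr_n = 1040 / 2.138 = 486.4 mm total.
Round up → use L = 490 mm.

L = 490 mm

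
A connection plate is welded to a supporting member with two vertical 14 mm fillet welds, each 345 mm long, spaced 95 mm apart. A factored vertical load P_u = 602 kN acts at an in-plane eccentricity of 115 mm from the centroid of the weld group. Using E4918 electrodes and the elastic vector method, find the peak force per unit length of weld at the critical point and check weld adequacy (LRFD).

f_max ≈ 1900 N/mm; adequate

E49XX → F_EXX = 490 MPa.
Total weld length L_w = 690 mm. Treat welds as unit-width lines.
Polar moment about centroid: J = 2[d³/12 + d(b/2)²] = 2[345³/12 + 345×47.5²] = 8401000 mm³.
Direct shear f_v = P/L_w = 602×10³ / 690 = 872.5 N/mm (vertical).
Torsion M = P·e = 602×10³ × 115 = 69230000 N·mm.
Critical point at (x, y) = (47.5, 172.5) from centroid. f_tx = M·y/J = 1422 N/mm; f_ty = M·x/J = 391.4 N/mm.
Resultant f_max = √[f_tx² + (f_v + f_ty)²] = √[1422² + (872.5 + 391.4)²] = 1902 N/mm.
Capacity per unit length: φr_n = 0.75 × 0.6 × 490 × (0.707 × 14) = 2183 N/mm.
1902 ≤ 2183 → adequate.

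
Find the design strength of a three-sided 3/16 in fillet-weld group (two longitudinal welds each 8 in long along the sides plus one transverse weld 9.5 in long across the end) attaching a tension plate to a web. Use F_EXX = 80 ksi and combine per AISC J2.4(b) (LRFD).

φR_n ≈ 133 kips

t_e = 0.707 × 0.1875 = 0.1326 in.
R_nwl = 0.6 × 80 × 0.1326 × 16 = 101.8 kips (longitudinal, 2 welds).
R_nwt = 0.6 × 80 × 0.1326 × 9.5 = 60.45 kips (transverse, base value).
(i) R_nwl + R_nwt = 162.3 kips; (ii) 0.85 R_nwl + 1.5 R_nwt = 177.2 kips.
R_n = max = 177.2 kips [governs: (ii)]; φR_n = 132.9 kips.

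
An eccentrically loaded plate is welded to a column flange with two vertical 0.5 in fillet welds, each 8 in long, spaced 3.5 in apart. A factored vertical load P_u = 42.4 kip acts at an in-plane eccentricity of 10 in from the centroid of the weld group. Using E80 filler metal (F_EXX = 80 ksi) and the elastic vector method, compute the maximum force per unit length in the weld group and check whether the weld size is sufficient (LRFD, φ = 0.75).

Total weld length L_w = 16 in. Treat welds as unit-width lines.
Polar moment about centroid: J = 2[d³/12 + d(b/2)²] = 2[8³/12 + 8×1.75²] = 134.3 in³.
Direct shear f_v = P/L_w = 42.4 / 16 = 2.65 kip/in (vertical).
Torsion M = P·e = 42.4 × 10 = 424 kip·in.
Critical point at (x, y) = (1.75, 4) from centroid. f_tx = M·y/J = 12.63 kip/in; f_ty = M·x/J = 5.524 kip/in.
Resultant f_max = √[f_tx² + (f_v + f_ty)²] = √[12.63² + (2.65 + 5.524)²] = 15.04 kip/in.
Capacity per unit length: φr_n = 0.75 × 0.6 × 80 × (0.707 × 0.5) = 12.73 kip/in.
15.04 > 12.73 → NOT adequate.

f_max ≈ 15 kip/in; NOT adequate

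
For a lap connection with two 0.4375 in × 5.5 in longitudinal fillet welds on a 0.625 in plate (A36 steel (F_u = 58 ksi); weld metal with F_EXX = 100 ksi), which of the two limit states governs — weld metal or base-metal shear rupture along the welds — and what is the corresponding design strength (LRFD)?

φR_n ≈ 153 kip (weld metal governs)

t_e = 0.707 × 0.4375 = 0.3093 in; L = 11 in.
Weld metal: φR_n = 0.75 × 0.6 × 100 × 0.3093 × 11 = 153.1 kip.
Base metal (shear rupture): φR_n = 0.75 × 0.6 × 58 × 0.625 × 11 = 179.4 kip.
Governing: weld metal.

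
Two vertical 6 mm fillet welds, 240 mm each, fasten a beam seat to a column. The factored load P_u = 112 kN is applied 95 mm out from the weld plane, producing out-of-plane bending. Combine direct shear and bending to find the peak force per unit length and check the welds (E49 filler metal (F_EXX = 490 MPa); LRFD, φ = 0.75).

L_w = 2 × 240 = 480 mm; section modulus (unit throat) S = 2 × L²/6 = 19200 mm².
Direct shear f_v = P/L_w = 112×10³/480 = 233.3 N/mm.
Moment M = P × e = 112×10³ × 95 = 10640000 N·mm; bending f_b = M/S = 554.2 N/mm.
f_max = √(f_v² + f_b²) = √(233.3² + 554.2²) = 601.3 N/mm.
φr_n = 0.75 × 0.6 × 490 × (0.707 × 6) = 935.4 N/mm → adequate.

f_max ≈ 601 N/mm; adequate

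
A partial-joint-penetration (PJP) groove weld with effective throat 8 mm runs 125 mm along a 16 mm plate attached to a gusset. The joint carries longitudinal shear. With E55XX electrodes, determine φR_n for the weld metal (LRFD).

φR_n ≈ 248 kN

E55XX → F_EXX = 550 MPa.
Effective throat (given) t_e = 8 mm.
A_we = 8 × 125 = 1000 mm².
F_nw = 0.6 F_EXX = 330 MPa.
φR_n = 0.75 × 330 × 1000 × 10⁻³ = 247.5 kN.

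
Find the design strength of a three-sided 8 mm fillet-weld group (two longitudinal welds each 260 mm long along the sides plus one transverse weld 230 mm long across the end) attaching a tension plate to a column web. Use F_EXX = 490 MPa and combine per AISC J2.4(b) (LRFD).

φR_n ≈ 982 kN

t_e = 0.707 × 8 = 5.656 mm.
R_nwl = 0.6 × 490 × 5.656 × 520 × 10⁻³ = 864.7 kN (longitudinal, 2 welds).
R_nwt = 0.6 × 490 × 5.656 × 230 × 10⁻³ = 382.5 kN (transverse, base value).
(i) R_nwl + R_nwt = 1247 kN; (ii) 0.85 R_nwl + 1.5 R_nwt = 1309 kN.
R_n = max = 1309 kN [governs: (ii)]; φR_n = 981.5 kN.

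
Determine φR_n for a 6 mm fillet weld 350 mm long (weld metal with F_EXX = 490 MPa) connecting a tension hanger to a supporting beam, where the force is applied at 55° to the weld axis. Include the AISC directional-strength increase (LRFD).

φR_n ≈ 449 kN

t_e = 0.707 × 6 = 4.242 mm; A_we = 4.242 × 350 = 1485 mm².
Directional factor: 1.0 + 0.5 sin^1.5(55°) = 1.371.
F_nw = 0.6 × 490 × 1.371 = 403 MPa.
φR_n = 0.75 × 403 × 1485 × 10⁻³ = 448.7 kN.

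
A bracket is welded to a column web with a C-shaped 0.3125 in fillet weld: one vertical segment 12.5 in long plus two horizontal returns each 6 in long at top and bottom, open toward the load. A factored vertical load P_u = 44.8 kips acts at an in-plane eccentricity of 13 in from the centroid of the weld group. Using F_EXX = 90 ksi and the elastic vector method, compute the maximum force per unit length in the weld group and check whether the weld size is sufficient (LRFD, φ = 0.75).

f_max ≈ 7.44 kip/in; adequate

Total weld length L_w = 24.5 in. Treat welds as unit-width lines.
Centroid: x̄ = 2×6×3 / 24.5 = 1.469 in from the vertical weld.
Polar moment about centroid: J = I_x + I_y = [12.5³/12 + 2×6×6.25²] + [12.5×1.469² + 2(6³/12 + 6×1.531²)] = 722.6 in³.
Direct shear f_v = P/L_w = 44.8 / 24.5 = 1.829 kip/in (vertical).
Torsion M = P·e = 44.8 × 13 = 582.4 kip·in.
Critical point at (x, y) = (4.531, 6.25) from centroid. f_tx = M·y/J = 5.037 kip/in; f_ty = M·x/J = 3.652 kip/in.
Resultant f_max = √[f_tx² + (f_v + f_ty)²] = √[5.037² + (1.829 + 3.652)²] = 7.443 kip/in.
Capacity per unit length: φr_n = 0.75 × 0.6 × 90 × (0.707 × 0.3125) = 8.948 kip/in.
7.443 ≤ 8.948 → adequate.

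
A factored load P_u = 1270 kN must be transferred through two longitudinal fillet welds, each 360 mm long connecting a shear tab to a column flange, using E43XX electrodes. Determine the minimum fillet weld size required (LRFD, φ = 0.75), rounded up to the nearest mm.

w = 13 mm

E43XX → F_EXX = 430 MPa.
Total weld length L = 720 mm.
Required throat t_e = P_u / (φ × 0.6 F_EXX × L) = 1270 / (0.75 × 0.6 × 430 × 720 × 10⁻³) = 9.116 mm.
Required leg w = t_e / 0.707 = 12.89 mm → use 13 mm.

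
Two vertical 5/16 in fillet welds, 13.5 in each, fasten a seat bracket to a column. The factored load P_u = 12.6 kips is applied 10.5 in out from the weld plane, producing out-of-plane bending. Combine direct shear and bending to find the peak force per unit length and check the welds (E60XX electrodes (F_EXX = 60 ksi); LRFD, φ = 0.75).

L_w = 2 × 13.5 = 27 in; section modulus (unit throat) S = 2 × L²/6 = 60.75 in².
Direct shear f_v = P/L_w = 12.6/27 = 0.4667 kip/in.
Moment M = P × e = 12.6 × 10.5 = 132.3 kip·in; bending f_b = M/S = 2.178 kip/in.
f_max = √(f_v² + f_b²) = √(0.4667² + 2.178²) = 2.227 kip/in.
φr_n = 0.75 × 0.6 × 60 × (0.707 × 0.3125) = 5.965 kip/in → adequate.

f_max ≈ 2.23 kip/in; adequate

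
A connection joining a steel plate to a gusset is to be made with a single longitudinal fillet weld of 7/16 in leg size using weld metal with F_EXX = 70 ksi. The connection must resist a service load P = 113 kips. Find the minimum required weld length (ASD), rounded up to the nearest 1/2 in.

Throat t_e = 0.707 × 0.4375 = 0.3093 in.
r_n/Ω = (0.6 × 70 × 0.3093) / 2.0 = 6.496 kip/in.
L_req = P / (r_n/Ω) = 113 / 6.496 = 17.4 in total.
Round up → use L = 17.5 in.

L = 17.5 in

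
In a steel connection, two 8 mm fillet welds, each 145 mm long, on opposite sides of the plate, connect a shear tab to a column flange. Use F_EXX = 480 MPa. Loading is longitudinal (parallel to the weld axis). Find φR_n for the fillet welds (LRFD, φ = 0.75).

Effective throat t_e = 0.707 × 8 = 5.656 mm.
Total length L = 290 mm; A_we = 5.656 × 290 = 1640 mm².
F_nw = 0.6 F_EXX = 0.6 × 480 = 288 MPa.
φR_n = 0.75 × 288 × 1640 × 10⁻³ = 354.3 kN.

φR_n ≈ 354 kN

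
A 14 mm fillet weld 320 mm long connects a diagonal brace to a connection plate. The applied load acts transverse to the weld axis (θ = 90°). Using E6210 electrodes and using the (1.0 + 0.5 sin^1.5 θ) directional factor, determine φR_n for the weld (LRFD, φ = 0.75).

E62XX → F_EXX = 620 MPa.
t_e = 0.707 × 14 = 9.898 mm; A_we = 9.898 × 320 = 3167 mm².
Directional factor: 1.0 + 0.5 sin^1.5(90°) = 1.5.
F_nw = 0.6 × 620 × 1.5 = 558 MPa.
φR_n = 0.75 × 558 × 3167 × 10⁻³ = 1326 kN.

φR_n ≈ 1330 kN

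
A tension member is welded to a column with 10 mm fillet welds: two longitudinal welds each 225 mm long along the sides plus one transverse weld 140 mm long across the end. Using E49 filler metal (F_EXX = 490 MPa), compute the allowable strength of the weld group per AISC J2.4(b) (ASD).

R_n/Ω ≈ 616 kN

t_e = 0.707 × 10 = 7.07 mm.
R_nwl = 0.6 × 490 × 7.07 × 450 × 10⁻³ = 935.4 kN (longitudinal, 2 welds).
R_nwt = 0.6 × 490 × 7.07 × 140 × 10⁻³ = 291 kN (transverse, base value).
(i) R_nwl + R_nwt = 1226 kN; (ii) 0.85 R_nwl + 1.5 R_nwt = 1232 kN.
R_n = max = 1232 kN [governs: (ii)]; R_n/Ω = 615.8 kN.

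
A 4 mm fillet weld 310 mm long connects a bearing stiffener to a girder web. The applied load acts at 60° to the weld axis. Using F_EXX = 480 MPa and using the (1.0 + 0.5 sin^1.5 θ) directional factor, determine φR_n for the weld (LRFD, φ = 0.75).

t_e = 0.707 × 4 = 2.828 mm; A_we = 2.828 × 310 = 876.7 mm².
Directional factor: 1.0 + 0.5 sin^1.5(60°) = 1.403.
F_nw = 0.6 × 480 × 1.403 = 404.1 MPa.
φR_n = 0.75 × 404.1 × 876.7 × 10⁻³ = 265.7 kN.

φR_n ≈ 266 kN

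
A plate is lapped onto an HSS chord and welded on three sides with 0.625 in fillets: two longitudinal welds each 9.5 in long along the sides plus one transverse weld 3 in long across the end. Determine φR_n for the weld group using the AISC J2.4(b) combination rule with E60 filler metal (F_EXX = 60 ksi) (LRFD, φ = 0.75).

t_e = 0.707 × 0.625 = 0.4419 in.
R_nwl = 0.6 × 60 × 0.4419 × 19 = 302.2 kips (longitudinal, 2 welds).
R_nwt = 0.6 × 60 × 0.4419 × 3 = 47.72 kips (transverse, base value).
(i) R_nwl + R_nwt = 350 kips; (ii) 0.85 R_nwl + 1.5 R_nwt = 328.5 kips.
R_n = max = 350 kips [governs: (i)]; φR_n = 262.5 kips.

φR_n ≈ 262 kips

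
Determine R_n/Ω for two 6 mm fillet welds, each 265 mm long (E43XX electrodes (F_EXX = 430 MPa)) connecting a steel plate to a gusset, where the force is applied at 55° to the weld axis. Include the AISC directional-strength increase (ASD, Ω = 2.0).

R_n/Ω ≈ 398 kN

t_e = 0.707 × 6 = 4.242 mm; A_we = 4.242 × 530 = 2248 mm².
Directional factor: 1.0 + 0.5 sin^1.5(55°) = 1.371.
F_nw = 0.6 × 430 × 1.371 = 353.6 MPa.
R_n/Ω = (353.6 × 2248) / 2.0 × 10⁻³ = 397.5 kN.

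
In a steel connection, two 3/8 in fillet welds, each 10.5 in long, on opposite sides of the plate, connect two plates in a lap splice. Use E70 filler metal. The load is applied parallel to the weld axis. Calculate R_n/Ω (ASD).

E70XX → F_EXX = 70 ksi.
Effective throat t_e = 0.707 × 0.375 = 0.2651 in.
Total length L = 21 in; A_we = 0.2651 × 21 = 5.568 in².
F_nw = 0.6 F_EXX = 0.6 × 70 = 42 ksi.
R_n = 42 × 5.568 = 233.8 kip; R_n/Ω = 233.8/2.0 = 116.9 kip.

R_n/Ω ≈ 117 kip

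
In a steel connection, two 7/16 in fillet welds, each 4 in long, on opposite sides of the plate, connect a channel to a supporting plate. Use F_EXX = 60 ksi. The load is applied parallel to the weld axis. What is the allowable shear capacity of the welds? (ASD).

R_n/Ω ≈ 44.5 kip

Effective throat t_e = 0.707 × 0.4375 = 0.3093 in.
Total length L = 8 in; A_we = 0.3093 × 8 = 2.474 in².
F_nw = 0.6 F_EXX = 0.6 × 60 = 36 ksi.
R_n = 36 × 2.474 = 89.08 kip; R_n/Ω = 89.08/2.0 = 44.54 kip.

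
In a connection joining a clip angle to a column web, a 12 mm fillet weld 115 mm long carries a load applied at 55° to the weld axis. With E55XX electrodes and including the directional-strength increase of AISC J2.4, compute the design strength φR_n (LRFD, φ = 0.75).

φR_n ≈ 331 kN

E55XX → F_EXX = 550 MPa.
t_e = 0.707 × 12 = 8.484 mm; A_we = 8.484 × 115 = 975.7 mm².
Directional factor: 1.0 + 0.5 sin^1.5(55°) = 1.371.
F_nw = 0.6 × 550 × 1.371 = 452.3 MPa.
φR_n = 0.75 × 452.3 × 975.7 × 10⁻³ = 331 kN.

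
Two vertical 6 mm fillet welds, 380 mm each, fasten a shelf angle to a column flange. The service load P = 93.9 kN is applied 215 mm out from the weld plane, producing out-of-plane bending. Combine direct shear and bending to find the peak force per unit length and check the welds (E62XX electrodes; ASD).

f_max ≈ 437 N/mm; adequate

E62XX → F_EXX = 620 MPa.
L_w = 2 × 380 = 760 mm; section modulus (unit throat) S = 2 × L²/6 = 48130 mm².
Direct shear f_v = P/L_w = 93.9×10³/760 = 123.6 N/mm.
Moment M = P × e = 93.9×10³ × 215 = 20188000 N·mm; bending f_b = M/S = 419.4 N/mm.
f_max = √(f_v² + f_b²) = √(123.6² + 419.4²) = 437.2 N/mm.
r_n/Ω = (1/2.0) × 0.6 × 620 × (0.707 × 6) = 789 N/mm → adequate.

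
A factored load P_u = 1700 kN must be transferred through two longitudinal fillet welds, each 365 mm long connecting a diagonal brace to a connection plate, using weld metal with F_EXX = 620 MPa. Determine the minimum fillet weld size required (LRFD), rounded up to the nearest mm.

Total weld length L = 730 mm.
Required throat t_e = P_u / (φ × 0.6 F_EXX × L) = 1700 / (0.75 × 0.6 × 620 × 730 × 10⁻³) = 8.347 mm.
Required leg w = t_e / 0.707 = 11.81 mm → use 12 mm.

w = 12 mm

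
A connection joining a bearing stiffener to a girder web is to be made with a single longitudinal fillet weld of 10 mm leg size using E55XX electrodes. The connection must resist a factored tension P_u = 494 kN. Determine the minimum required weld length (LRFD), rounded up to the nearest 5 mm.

L = 285 mm

E55XX → F_EXX = 550 MPa.
Throat t_e = 0.707 × 10 = 7.07 mm.
φr_n = 0.75 × 0.6 × 550 × 7.07 × 10⁻³ = 1.75 kN/mm.
L_req = P_u / φr_n = 494 / 1.75 = 282.3 mm total.
Round up → use L = 285 mm.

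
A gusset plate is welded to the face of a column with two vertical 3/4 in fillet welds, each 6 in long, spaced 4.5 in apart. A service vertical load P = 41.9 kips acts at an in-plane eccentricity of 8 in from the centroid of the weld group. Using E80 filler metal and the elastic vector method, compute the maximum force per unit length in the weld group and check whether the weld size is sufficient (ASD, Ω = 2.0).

E80XX → F_EXX = 80 ksi.
Total weld length L_w = 12 in. Treat welds as unit-width lines.
Polar moment about centroid: J = 2[d³/12 + d(b/2)²] = 2[6³/12 + 6×2.25²] = 96.75 in³.
Direct shear f_v = P/L_w = 41.9 / 12 = 3.492 kip/in (vertical).
Torsion M = P·e = 41.9 × 8 = 335.2 kip·in.
Critical point at (x, y) = (2.25, 3) from centroid. f_tx = M·y/J = 10.39 kip/in; f_ty = M·x/J = 7.795 kip/in.
Resultant f_max = √[f_tx² + (f_v + f_ty)²] = √[10.39² + (3.492 + 7.795)²] = 15.34 kip/in.
Capacity per unit length: r_n/Ω = (1/2.0) × 0.6 × 80 × (0.707 × 0.75) = 12.73 kip/in.
15.34 > 12.73 → NOT adequate.

f_max ≈ 15.3 kip/in; NOT adequate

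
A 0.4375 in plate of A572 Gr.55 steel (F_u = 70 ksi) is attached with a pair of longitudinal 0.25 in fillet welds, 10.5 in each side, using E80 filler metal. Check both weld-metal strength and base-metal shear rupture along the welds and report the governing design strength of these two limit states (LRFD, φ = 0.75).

E80XX → F_EXX = 80 ksi.
t_e = 0.707 × 0.25 = 0.1767 in; L = 21 in.
Weld metal: φR_n = 0.75 × 0.6 × 80 × 0.1767 × 21 = 133.6 kip.
Base metal (shear rupture): φR_n = 0.75 × 0.6 × 70 × 0.4375 × 21 = 289.4 kip.
Governing: weld metal.

φR_n ≈ 134 kip (weld metal governs)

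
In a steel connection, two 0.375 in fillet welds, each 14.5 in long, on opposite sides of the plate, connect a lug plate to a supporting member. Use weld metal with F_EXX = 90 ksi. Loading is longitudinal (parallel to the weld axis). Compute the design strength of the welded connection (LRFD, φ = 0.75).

φR_n ≈ 311 kip

Effective throat t_e = 0.707 × 0.375 = 0.2651 in.
Total length L = 29 in; A_we = 0.2651 × 29 = 7.689 in².
F_nw = 0.6 F_EXX = 0.6 × 90 = 54 ksi.
φR_n = 0.75 × 54 × 7.689 = 311.4 kip.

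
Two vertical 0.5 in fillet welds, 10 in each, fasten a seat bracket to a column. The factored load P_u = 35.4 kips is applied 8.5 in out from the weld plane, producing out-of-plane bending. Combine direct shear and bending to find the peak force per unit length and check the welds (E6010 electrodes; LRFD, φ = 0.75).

E60XX → F_EXX = 60 ksi.
L_w = 2 × 10 = 20 in; section modulus (unit throat) S = 2 × L²/6 = 33.33 in².
Direct shear f_v = P/L_w = 35.4/20 = 1.77 kip/in.
Moment M = P × e = 35.4 × 8.5 = 300.9 kip·in; bending f_b = M/S = 9.027 kip/in.
f_max = √(f_v² + f_b²) = √(1.77² + 9.027²) = 9.199 kip/in.
φr_n = 0.75 × 0.6 × 60 × (0.707 × 0.5) = 9.544 kip/in → adequate.

f_max ≈ 9.2 kip/in; adequate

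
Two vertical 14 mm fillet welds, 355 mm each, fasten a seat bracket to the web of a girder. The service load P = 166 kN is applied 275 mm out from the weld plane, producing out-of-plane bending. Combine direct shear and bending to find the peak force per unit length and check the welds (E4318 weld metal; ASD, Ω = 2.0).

f_max ≈ 1110 N/mm; adequate

E43XX → F_EXX = 430 MPa.
L_w = 2 × 355 = 710 mm; section modulus (unit throat) S = 2 × L²/6 = 42010 mm².
Direct shear f_v = P/L_w = 166×10³/710 = 233.8 N/mm.
Moment M = P × e = 166×10³ × 275 = 45650000 N·mm; bending f_b = M/S = 1087 N/mm.
f_max = √(f_v² + f_b²) = √(233.8² + 1087²) = 1112 N/mm.
r_n/Ω = (1/2.0) × 0.6 × 430 × (0.707 × 14) = 1277 N/mm → adequate.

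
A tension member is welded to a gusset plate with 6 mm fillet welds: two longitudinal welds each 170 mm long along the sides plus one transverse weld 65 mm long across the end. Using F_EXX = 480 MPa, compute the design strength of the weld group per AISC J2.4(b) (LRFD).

φR_n ≈ 371 kN

t_e = 0.707 × 6 = 4.242 mm.
R_nwl = 0.6 × 480 × 4.242 × 340 × 10⁻³ = 415.4 kN (longitudinal, 2 welds).
R_nwt = 0.6 × 480 × 4.242 × 65 × 10⁻³ = 79.41 kN (transverse, base value).
(i) R_nwl + R_nwt = 494.8 kN; (ii) 0.85 R_nwl + 1.5 R_nwt = 472.2 kN.
R_n = max = 494.8 kN [governs: (i)]; φR_n = 371.1 kN.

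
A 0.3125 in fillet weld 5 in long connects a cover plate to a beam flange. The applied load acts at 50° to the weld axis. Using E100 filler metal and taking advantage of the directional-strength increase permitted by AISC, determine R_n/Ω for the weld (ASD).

E100XX → F_EXX = 100 ksi.
t_e = 0.707 × 0.3125 = 0.2209 in; A_we = 0.2209 × 5 = 1.105 in².
Directional factor: 1.0 + 0.5 sin^1.5(50°) = 1.335.
F_nw = 0.6 × 100 × 1.335 = 80.11 ksi.
R_n/Ω = (80.11 × 1.105) / 2.0 = 44.25 kip.

R_n/Ω ≈ 44.3 kip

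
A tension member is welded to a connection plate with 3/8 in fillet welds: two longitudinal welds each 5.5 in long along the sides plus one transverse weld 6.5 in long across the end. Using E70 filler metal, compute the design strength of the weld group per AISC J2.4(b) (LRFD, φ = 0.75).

φR_n ≈ 160 kip

E70XX → F_EXX = 70 ksi.
t_e = 0.707 × 0.375 = 0.2651 in.
R_nwl = 0.6 × 70 × 0.2651 × 11 = 122.5 kip (longitudinal, 2 welds).
R_nwt = 0.6 × 70 × 0.2651 × 6.5 = 72.38 kip (transverse, base value).
(i) R_nwl + R_nwt = 194.9 kip; (ii) 0.85 R_nwl + 1.5 R_nwt = 212.7 kip.
R_n = max = 212.7 kip [governs: (ii)]; φR_n = 159.5 kip.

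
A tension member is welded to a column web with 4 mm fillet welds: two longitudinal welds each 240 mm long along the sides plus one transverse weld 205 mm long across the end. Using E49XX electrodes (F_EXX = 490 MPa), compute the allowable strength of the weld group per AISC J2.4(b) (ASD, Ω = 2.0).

t_e = 0.707 × 4 = 2.828 mm.
R_nwl = 0.6 × 490 × 2.828 × 480 × 10⁻³ = 399.1 kN (longitudinal, 2 welds).
R_nwt = 0.6 × 490 × 2.828 × 205 × 10⁻³ = 170.4 kN (transverse, base value).
(i) R_nwl + R_nwt = 569.5 kN; (ii) 0.85 R_nwl + 1.5 R_nwt = 594.9 kN.
R_n = max = 594.9 kN [governs: (ii)]; R_n/Ω = 297.4 kN.

R_n/Ω ≈ 297 kN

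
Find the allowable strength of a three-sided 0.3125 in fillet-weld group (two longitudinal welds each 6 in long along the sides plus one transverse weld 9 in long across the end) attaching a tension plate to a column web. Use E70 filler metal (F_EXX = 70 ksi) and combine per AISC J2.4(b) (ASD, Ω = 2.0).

t_e = 0.707 × 0.3125 = 0.2209 in.
R_nwl = 0.6 × 70 × 0.2209 × 12 = 111.4 kips (longitudinal, 2 welds).
R_nwt = 0.6 × 70 × 0.2209 × 9 = 83.51 kips (transverse, base value).
(i) R_nwl + R_nwt = 194.9 kips; (ii) 0.85 R_nwl + 1.5 R_nwt = 219.9 kips.
R_n = max = 219.9 kips [governs: (ii)]; R_n/Ω = 110 kips.

R_n/Ω ≈ 110 kips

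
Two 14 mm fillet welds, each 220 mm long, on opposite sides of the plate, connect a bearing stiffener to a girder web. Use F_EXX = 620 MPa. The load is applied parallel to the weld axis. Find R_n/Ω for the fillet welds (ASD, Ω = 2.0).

Effective throat t_e = 0.707 × 14 = 9.898 mm.
Total length L = 440 mm; A_we = 9.898 × 440 = 4355 mm².
F_nw = 0.6 F_EXX = 0.6 × 620 = 372 MPa.
R_n = 372 × 4355 × 10⁻³ = 1620 kN; R_n/Ω = 1620/2.0 = 810.1 kN.

R_n/Ω ≈ 810 kN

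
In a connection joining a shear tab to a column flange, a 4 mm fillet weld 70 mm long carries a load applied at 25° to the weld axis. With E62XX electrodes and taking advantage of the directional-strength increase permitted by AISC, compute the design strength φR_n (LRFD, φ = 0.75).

φR_n ≈ 62.8 kN

E62XX → F_EXX = 620 MPa.
t_e = 0.707 × 4 = 2.828 mm; A_we = 2.828 × 70 = 198 mm².
Directional factor: 1.0 + 0.5 sin^1.5(25°) = 1.137.
F_nw = 0.6 × 620 × 1.137 = 423.1 MPa.
φR_n = 0.75 × 423.1 × 198 × 10⁻³ = 62.82 kN.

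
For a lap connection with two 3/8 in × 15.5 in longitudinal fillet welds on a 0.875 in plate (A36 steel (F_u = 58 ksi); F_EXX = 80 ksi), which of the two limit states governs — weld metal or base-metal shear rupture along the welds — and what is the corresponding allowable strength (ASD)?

R_n/Ω ≈ 197 kip (weld metal governs)

t_e = 0.707 × 0.375 = 0.2651 in; L = 31 in.
Weld metal: R_n/Ω = (1/2.0) × 0.6 × 80 × 0.2651 × 31 = 197.3 kip.
Base metal (shear rupture): R_n/Ω = (1/2.0) × 0.6 × 58 × 0.875 × 31 = 472 kip.
Governing: weld metal.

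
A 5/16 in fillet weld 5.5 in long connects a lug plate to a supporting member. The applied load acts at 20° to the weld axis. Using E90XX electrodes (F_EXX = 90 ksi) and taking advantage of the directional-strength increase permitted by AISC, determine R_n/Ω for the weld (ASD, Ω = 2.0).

R_n/Ω ≈ 36.1 kip

t_e = 0.707 × 0.3125 = 0.2209 in; A_we = 0.2209 × 5.5 = 1.215 in².
Directional factor: 1.0 + 0.5 sin^1.5(20°) = 1.1.
F_nw = 0.6 × 90 × 1.1 = 59.4 ksi.
R_n/Ω = (59.4 × 1.215) / 2.0 = 36.09 kip.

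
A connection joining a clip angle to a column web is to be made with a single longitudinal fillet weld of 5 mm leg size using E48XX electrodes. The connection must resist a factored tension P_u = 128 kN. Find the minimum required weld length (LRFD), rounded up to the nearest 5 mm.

L = 170 mm

E48XX → F_EXX = 480 MPa.
Throat t_e = 0.707 × 5 = 3.535 mm.
φr_n = 0.75 × 0.6 × 480 × 3.535 × 10⁻³ = 0.7636 kN/mm.
L_req = P_u / φr_n = 128 / 0.7636 = 167.6 mm total.
Round up → use L = 170 mm.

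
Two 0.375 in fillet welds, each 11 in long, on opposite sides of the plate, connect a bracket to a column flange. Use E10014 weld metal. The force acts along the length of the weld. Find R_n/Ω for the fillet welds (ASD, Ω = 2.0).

E100XX → F_EXX = 100 ksi.
Effective throat t_e = 0.707 × 0.375 = 0.2651 in.
Total length L = 22 in; A_we = 0.2651 × 22 = 5.833 in².
F_nw = 0.6 F_EXX = 0.6 × 100 = 60 ksi.
R_n = 60 × 5.833 = 350 kips; R_n/Ω = 350/2.0 = 175 kips.

R_n/Ω ≈ 175 kips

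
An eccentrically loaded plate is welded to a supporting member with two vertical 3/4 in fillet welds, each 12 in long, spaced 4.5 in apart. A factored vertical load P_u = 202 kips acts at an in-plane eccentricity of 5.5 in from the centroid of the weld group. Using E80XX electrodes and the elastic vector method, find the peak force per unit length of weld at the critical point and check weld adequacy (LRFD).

f_max ≈ 21.8 kip/in; NOT adequate

E80XX → F_EXX = 80 ksi.
Total weld length L_w = 24 in. Treat welds as unit-width lines.
Polar moment about centroid: J = 2[d³/12 + d(b/2)²] = 2[12³/12 + 12×2.25²] = 409.5 in³.
Direct shear f_v = P/L_w = 202 / 24 = 8.417 kip/in (vertical).
Torsion M = P·e = 202 × 5.5 = 1111 kip·in.
Critical point at (x, y) = (2.25, 6) from centroid. f_tx = M·y/J = 16.28 kip/in; f_ty = M·x/J = 6.104 kip/in.
Resultant f_max = √[f_tx² + (f_v + f_ty)²] = √[16.28² + (8.417 + 6.104)²] = 21.81 kip/in.
Capacity per unit length: φr_n = 0.75 × 0.6 × 80 × (0.707 × 0.75) = 19.09 kip/in.
21.81 > 19.09 → NOT adequate.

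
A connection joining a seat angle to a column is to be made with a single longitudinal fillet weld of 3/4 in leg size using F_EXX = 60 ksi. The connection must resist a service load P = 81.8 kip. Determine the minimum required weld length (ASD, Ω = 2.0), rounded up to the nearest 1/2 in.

Throat t_e = 0.707 × 0.75 = 0.5302 in.
r_n/Ω = (0.6 × 60 × 0.5302) / 2.0 = 9.544 kip/in.
L_req = P / (r_n/Ω) = 81.8 / 9.544 = 8.57 in total.
Round up → use L = 9 in.

L = 9 in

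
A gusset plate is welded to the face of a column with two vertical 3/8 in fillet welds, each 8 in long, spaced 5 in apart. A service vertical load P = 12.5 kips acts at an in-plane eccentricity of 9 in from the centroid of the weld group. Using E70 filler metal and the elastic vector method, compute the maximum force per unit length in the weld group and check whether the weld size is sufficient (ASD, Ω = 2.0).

E70XX → F_EXX = 70 ksi.
Total weld length L_w = 16 in. Treat welds as unit-width lines.
Polar moment about centroid: J = 2[d³/12 + d(b/2)²] = 2[8³/12 + 8×2.5²] = 185.3 in³.
Direct shear f_v = P/L_w = 12.5 / 16 = 0.7812 kip/in (vertical).
Torsion M = P·e = 12.5 × 9 = 112.5 kip·in.
Critical point at (x, y) = (2.5, 4) from centroid. f_tx = M·y/J = 2.428 kip/in; f_ty = M·x/J = 1.518 kip/in.
Resultant f_max = √[f_tx² + (f_v + f_ty)²] = √[2.428² + (0.7812 + 1.518)²] = 3.344 kip/in.
Capacity per unit length: r_n/Ω = (1/2.0) × 0.6 × 70 × (0.707 × 0.375) = 5.568 kip/in.
3.344 ≤ 5.568 → adequate.

f_max ≈ 3.34 kip/in; adequate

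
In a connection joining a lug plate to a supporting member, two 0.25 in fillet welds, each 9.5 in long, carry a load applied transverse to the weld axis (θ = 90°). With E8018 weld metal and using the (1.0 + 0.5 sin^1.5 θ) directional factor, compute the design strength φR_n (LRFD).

E80XX → F_EXX = 80 ksi.
t_e = 0.707 × 0.25 = 0.1767 in; A_we = 0.1767 × 19 = 3.358 in².
Directional factor: 1.0 + 0.5 sin^1.5(90°) = 1.5.
F_nw = 0.6 × 80 × 1.5 = 72 ksi.
φR_n = 0.75 × 72 × 3.358 = 181.3 kip.

φR_n ≈ 181 kip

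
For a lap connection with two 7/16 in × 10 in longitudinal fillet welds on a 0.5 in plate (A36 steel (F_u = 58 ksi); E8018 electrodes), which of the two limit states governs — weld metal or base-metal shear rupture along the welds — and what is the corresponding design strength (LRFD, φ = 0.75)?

E80XX → F_EXX = 80 ksi.
t_e = 0.707 × 0.4375 = 0.3093 in; L = 20 in.
Weld metal: φR_n = 0.75 × 0.6 × 80 × 0.3093 × 20 = 222.7 kip.
Base metal (shear rupture): φR_n = 0.75 × 0.6 × 58 × 0.5 × 20 = 261 kip.
Governing: weld metal.

φR_n ≈ 223 kip (weld metal governs)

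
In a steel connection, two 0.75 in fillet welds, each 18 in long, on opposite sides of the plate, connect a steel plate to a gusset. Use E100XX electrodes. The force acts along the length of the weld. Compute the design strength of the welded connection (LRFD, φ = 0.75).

E100XX → F_EXX = 100 ksi.
Effective throat t_e = 0.707 × 0.75 = 0.5302 in.
Total length L = 36 in; A_we = 0.5302 × 36 = 19.09 in².
F_nw = 0.6 F_EXX = 0.6 × 100 = 60 ksi.
φR_n = 0.75 × 60 × 19.09 = 859 kips.

φR_n ≈ 859 kips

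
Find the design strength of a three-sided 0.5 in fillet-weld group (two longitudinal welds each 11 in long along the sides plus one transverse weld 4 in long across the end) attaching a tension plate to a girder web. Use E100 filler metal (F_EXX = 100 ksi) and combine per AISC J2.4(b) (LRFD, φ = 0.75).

φR_n ≈ 414 kip

t_e = 0.707 × 0.5 = 0.3535 in.
R_nwl = 0.6 × 100 × 0.3535 × 22 = 466.6 kip (longitudinal, 2 welds).
R_nwt = 0.6 × 100 × 0.3535 × 4 = 84.84 kip (transverse, base value).
(i) R_nwl + R_nwt = 551.5 kip; (ii) 0.85 R_nwl + 1.5 R_nwt = 523.9 kip.
R_n = max = 551.5 kip [governs: (i)]; φR_n = 413.6 kip.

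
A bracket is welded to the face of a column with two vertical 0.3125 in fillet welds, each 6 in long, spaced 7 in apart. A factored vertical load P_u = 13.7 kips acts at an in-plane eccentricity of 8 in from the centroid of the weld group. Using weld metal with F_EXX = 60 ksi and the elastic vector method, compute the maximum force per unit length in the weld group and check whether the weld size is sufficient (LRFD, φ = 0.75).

Total weld length L_w = 12 in. Treat welds as unit-width lines.
Polar moment about centroid: J = 2[d³/12 + d(b/2)²] = 2[6³/12 + 6×3.5²] = 183 in³.
Direct shear f_v = P/L_w = 13.7 / 12 = 1.142 kip/in (vertical).
Torsion M = P·e = 13.7 × 8 = 109.6 kip·in.
Critical point at (x, y) = (3.5, 3) from centroid. f_tx = M·y/J = 1.797 kip/in; f_ty = M·x/J = 2.096 kip/in.
Resultant f_max = √[f_tx² + (f_v + f_ty)²] = √[1.797² + (1.142 + 2.096)²] = 3.703 kip/in.
Capacity per unit length: φr_n = 0.75 × 0.6 × 60 × (0.707 × 0.3125) = 5.965 kip/in.
3.703 ≤ 5.965 → adequate.

f_max ≈ 3.7 kip/in; adequate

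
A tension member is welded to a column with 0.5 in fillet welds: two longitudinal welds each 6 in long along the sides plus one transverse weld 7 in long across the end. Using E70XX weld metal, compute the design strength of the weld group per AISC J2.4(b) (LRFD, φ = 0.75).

φR_n ≈ 230 kips

E70XX → F_EXX = 70 ksi.
t_e = 0.707 × 0.5 = 0.3535 in.
R_nwl = 0.6 × 70 × 0.3535 × 12 = 178.2 kips (longitudinal, 2 welds).
R_nwt = 0.6 × 70 × 0.3535 × 7 = 103.9 kips (transverse, base value).
(i) R_nwl + R_nwt = 282.1 kips; (ii) 0.85 R_nwl + 1.5 R_nwt = 307.3 kips.
R_n = max = 307.3 kips [governs: (ii)]; φR_n = 230.5 kips.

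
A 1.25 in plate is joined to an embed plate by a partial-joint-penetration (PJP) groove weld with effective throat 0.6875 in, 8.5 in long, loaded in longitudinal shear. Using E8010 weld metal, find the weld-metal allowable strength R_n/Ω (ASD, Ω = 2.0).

R_n/Ω ≈ 140 kip

E80XX → F_EXX = 80 ksi.
Effective throat (given) t_e = 0.6875 in.
A_we = 0.6875 × 8.5 = 5.844 in².
F_nw = 0.6 F_EXX = 48 ksi.
R_n/Ω = (48 × 5.844) / 2.0 = 140.2 kip.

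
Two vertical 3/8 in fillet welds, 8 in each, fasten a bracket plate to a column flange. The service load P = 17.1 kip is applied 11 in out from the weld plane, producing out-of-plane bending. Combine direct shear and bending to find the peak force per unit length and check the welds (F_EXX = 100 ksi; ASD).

L_w = 2 × 8 = 16 in; section modulus (unit throat) S = 2 × L²/6 = 21.33 in².
Direct shear f_v = P/L_w = 17.1/16 = 1.069 kip/in.
Moment M = P × e = 17.1 × 11 = 188.1 kip·in; bending f_b = M/S = 8.817 kip/in.
f_max = √(f_v² + f_b²) = √(1.069² + 8.817²) = 8.882 kip/in.
r_n/Ω = (1/2.0) × 0.6 × 100 × (0.707 × 0.375) = 7.954 kip/in → NOT adequate.

f_max ≈ 8.88 kip/in; NOT adequate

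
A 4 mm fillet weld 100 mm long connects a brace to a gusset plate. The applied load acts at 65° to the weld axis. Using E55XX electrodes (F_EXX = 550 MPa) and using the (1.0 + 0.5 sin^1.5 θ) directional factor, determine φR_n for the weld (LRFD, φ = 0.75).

φR_n ≈ 100 kN

t_e = 0.707 × 4 = 2.828 mm; A_we = 2.828 × 100 = 282.8 mm².
Directional factor: 1.0 + 0.5 sin^1.5(65°) = 1.431.
F_nw = 0.6 × 550 × 1.431 = 472.4 MPa.
φR_n = 0.75 × 472.4 × 282.8 × 10⁻³ = 100.2 kN.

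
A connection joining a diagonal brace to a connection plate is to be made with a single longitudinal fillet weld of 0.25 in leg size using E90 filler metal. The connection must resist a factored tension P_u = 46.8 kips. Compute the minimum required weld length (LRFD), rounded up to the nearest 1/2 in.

E90XX → F_EXX = 90 ksi.
Throat t_e = 0.707 × 0.25 = 0.1767 in.
φr_n = 0.75 × 0.6 × 90 × 0.1767 = 7.158 kips/in.
L_req = P_u / φr_n = 46.8 / 7.158 = 6.538 in total.
Round up → use L = 7 in.

L = 7 in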